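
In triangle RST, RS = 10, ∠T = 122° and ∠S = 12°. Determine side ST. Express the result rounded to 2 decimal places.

8.48

The third angle is ∠R = 180° − ∠S − ∠T = 46.00°.
Law of sines: ST = RS·sin R/sin T ≈ 8.4823.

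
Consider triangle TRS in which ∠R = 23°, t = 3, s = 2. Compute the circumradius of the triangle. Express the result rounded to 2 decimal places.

By the law of cosines, r² = s² + t² − 2·s·t·cos R = 1.9539, so r ≈ 1.3978.
Area = ½·s·t·sin R ≈ 1.1722.
Circumradius = r/(2 sin R) ≈ 1.7887.

1.79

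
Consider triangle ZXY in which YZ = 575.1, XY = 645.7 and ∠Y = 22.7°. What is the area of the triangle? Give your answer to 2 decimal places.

Area = ½·XY·YZ·sin Y ≈ 71652.

area ≈ 71651.57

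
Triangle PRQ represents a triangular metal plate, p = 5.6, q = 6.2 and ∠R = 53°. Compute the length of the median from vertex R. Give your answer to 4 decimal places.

m_R ≈ 5.2818

By the law of cosines, r² = q² + p² − 2·q·p·cos R = 28.01, so r ≈ 5.2924.
Median from R: ½√(2·q² + 2·p² − r²) ≈ 5.2818.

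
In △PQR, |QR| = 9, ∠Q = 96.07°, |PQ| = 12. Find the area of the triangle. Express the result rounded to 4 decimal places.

Area = ½·|PQ|·|QR|·sin Q ≈ 53.697.

53.6972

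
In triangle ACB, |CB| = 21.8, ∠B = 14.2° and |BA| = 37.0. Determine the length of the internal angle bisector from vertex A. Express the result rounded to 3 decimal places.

By the law of cosines, |AC|² = |CB|² + |BA|² − 2·|CB|·|BA|·cos B = 280.33, so |AC| ≈ 16.743.
Law of cosines again: cos A = (|BA|² + |AC|² − |CB|²)/(2·|BA|·|AC|) ≈ 0.94762, so ∠A ≈ 18.63°.
The bisector from A has length 2·|BA|·|AC|·cos(∠A/2)/(|BA|+|AC|) ≈ 22.75.

t_A ≈ 22.750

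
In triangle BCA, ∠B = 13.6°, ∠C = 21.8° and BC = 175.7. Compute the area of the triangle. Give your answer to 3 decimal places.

area ≈ 2326.799

The third angle is ∠A = 180° − ∠B − ∠C = 144.60°.
Law of sines: CA = BC·sin B/sin A ≈ 71.32.
Law of sines: AB = BC·sin C/sin A ≈ 112.64.
Area = ½·BC·CA·sin C ≈ 2326.8.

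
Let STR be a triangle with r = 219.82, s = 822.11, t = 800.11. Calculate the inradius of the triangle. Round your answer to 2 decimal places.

95.42

Semiperimeter p = (822.11 + 800.11 + 219.82)/2 = 921.02.
Heron's formula: area = √(921.02·98.91·120.91·701.2) ≈ 87883.
Inradius = area/p = 87883/921.02 ≈ 95.42.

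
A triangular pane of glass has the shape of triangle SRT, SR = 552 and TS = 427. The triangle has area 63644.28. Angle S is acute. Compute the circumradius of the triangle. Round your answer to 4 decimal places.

278.1853

From area = ½·TS·SR·sin S, we get sin S = 2·area/(TS·SR) ≈ 0.54004.
Taking the acute solution, ∠S ≈ 32.69°.
Law of cosines then gives RT ≈ 300.46.
Circumradius = RT/(2 sin S) ≈ 278.19.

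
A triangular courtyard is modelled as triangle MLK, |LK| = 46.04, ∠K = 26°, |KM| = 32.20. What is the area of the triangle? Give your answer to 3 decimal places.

324.940

Area = ½·|LK|·|KM|·sin K ≈ 324.94.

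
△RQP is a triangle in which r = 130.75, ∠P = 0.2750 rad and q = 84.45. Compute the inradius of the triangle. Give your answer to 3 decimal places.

By the law of cosines, p² = r² + q² − 2·r·q·cos P = 2973.5, so p ≈ 54.53.
Area = ½·r·q·sin P ≈ 1499.2.
Semiperimeter s = (130.75+84.45+54.53)/2 = 134.86.
Inradius = area/s = 1499.2/134.86 ≈ 11.116.

11.116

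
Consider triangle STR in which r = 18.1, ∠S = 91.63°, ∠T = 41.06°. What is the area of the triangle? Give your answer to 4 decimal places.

area ≈ 146.3222

The third angle is ∠R = 180° − ∠S − ∠T = 47.31°.
Law of sines: s = r·sin S/sin R ≈ 24.615.
Law of sines: t = r·sin T/sin R ≈ 16.175.
Area = ½·r·s·sin T ≈ 146.32.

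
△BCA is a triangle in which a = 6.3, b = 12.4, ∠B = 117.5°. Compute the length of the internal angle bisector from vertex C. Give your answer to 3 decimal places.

7.953

Law of sines: sin A = a·sin B/b ≈ 0.45066.
Since b ≥ a, only the acute value applies: ∠A ≈ 26.79°.
Then ∠C = 180° − ∠B − ∠A ≈ 35.71°.
Law of sines gives c = b·sin C/sin B ≈ 8.1604.
The bisector from C has length 2·a·b·cos(∠C/2)/(a+b) ≈ 7.9526.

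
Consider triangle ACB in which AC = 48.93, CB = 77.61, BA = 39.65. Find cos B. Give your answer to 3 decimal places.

0.845

By the law of cosines, cos B = (CB² + BA² − AC²) / (2·CB·BA) ≈ 0.84512, so ∠B ≈ 32.31°.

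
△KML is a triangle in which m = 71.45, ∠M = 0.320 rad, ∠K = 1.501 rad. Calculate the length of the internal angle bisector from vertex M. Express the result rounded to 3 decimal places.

The third angle is ∠L = π − ∠K − ∠M = 1.321 rad.
Law of sines: k = m·sin K/sin M ≈ 226.58.
Law of sines: l = m·sin L/sin M ≈ 220.07.
The bisector from M has length 2·l·k·cos(∠M/2)/(l+k) ≈ 220.43.

t_M ≈ 220.426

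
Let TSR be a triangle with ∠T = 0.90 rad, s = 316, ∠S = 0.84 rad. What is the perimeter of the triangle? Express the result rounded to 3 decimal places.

The third angle is ∠R = π − ∠T − ∠S = 1.402 rad.
Law of sines: t = s·sin T/sin S ≈ 332.42.
Law of sines: r = s·sin R/sin S ≈ 418.3.
Semiperimeter p = (332.42+316+418.3)/2 = 533.36.
Perimeter = 332.42 + 316 + 418.3 = 1066.7.

perimeter ≈ 1066.720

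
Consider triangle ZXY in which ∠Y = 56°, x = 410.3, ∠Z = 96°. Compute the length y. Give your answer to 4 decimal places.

The third angle is ∠X = 180° − ∠Y − ∠Z = 28.00°.
Law of sines: y = x·sin Y/sin X ≈ 724.55.

724.5468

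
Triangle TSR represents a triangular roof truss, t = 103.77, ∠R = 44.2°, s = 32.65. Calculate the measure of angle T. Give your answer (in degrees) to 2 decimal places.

By the law of cosines, r² = t² + s² − 2·t·s·cos R = 6976.3, so r ≈ 83.524.
Law of cosines again: cos T = (s² + r² − t²)/(2·s·r) ≈ -0.49978, so ∠T ≈ 119.99°.

119.99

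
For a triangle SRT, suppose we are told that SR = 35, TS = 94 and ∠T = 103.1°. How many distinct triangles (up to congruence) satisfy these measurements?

0

TS·sin T = 94·sin(103.1°) ≈ 91.55.
Since ∠T is not acute, a triangle exists only if SR > TS; here SR ≤ TS, so there is no triangle.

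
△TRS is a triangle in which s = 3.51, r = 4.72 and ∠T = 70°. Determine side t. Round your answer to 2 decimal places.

By the law of cosines, t² = r² + s² − 2·r·s·cos T = 23.266, so t ≈ 4.8235.

4.82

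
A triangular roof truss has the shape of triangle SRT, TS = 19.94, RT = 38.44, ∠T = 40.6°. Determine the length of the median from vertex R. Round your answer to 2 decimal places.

By the law of cosines, SR² = RT² + TS² − 2·RT·TS·cos T = 711.28, so SR ≈ 26.67.
Median from R: ½√(2·SR² + 2·RT² − TS²) ≈ 31.545.

31.54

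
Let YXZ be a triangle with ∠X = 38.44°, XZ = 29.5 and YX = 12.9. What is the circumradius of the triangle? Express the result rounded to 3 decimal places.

By the law of cosines, ZY² = YX² + XZ² − 2·YX·XZ·cos X = 440.52, so ZY ≈ 20.989.
Area = ½·YX·XZ·sin X ≈ 118.29.
Circumradius = ZY/(2 sin X) ≈ 16.88.

16.880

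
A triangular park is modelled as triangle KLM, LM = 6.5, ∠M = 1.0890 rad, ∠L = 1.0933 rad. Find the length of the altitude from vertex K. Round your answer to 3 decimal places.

6.248

The third angle is ∠K = π − ∠L − ∠M = 0.9593 rad.
Law of sines: MK = LM·sin L/sin K ≈ 7.0506.
Law of sines: KL = LM·sin M/sin K ≈ 7.0349.
Area = ½·LM·MK·sin M ≈ 20.306.
The altitude from K has length 2·area/LM ≈ 6.248.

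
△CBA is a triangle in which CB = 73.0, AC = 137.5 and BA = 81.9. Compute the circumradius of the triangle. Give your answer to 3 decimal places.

R ≈ 83.995

By the law of cosines, cos C = (AC² + CB² − BA²) / (2·AC·CB) ≈ 0.87311, so ∠C ≈ 29.18°.
Circumradius = BA/(2 sin C) ≈ 83.995.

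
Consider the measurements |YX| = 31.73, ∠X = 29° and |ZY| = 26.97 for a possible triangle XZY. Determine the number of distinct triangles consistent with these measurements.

2

|YX|·sin X = 31.73·sin(29°) ≈ 15.38.
Since |YX| sin X < |ZY| < |YX| (15.38 < 26.97 < 31.73), two triangles exist.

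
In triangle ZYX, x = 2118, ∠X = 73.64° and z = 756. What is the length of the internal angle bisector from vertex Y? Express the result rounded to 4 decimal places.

t_Y ≈ 812.7250

Law of sines: sin Z = z·sin X/x ≈ 0.34249.
Since x ≥ z, only the acute value applies: ∠Z ≈ 20.03°.
Then ∠Y = 180° − ∠X − ∠Z ≈ 86.33°.
Law of sines gives y = x·sin Y/sin X ≈ 2202.9.
The bisector from Y has length 2·x·z·cos(∠Y/2)/(x+z) ≈ 812.73.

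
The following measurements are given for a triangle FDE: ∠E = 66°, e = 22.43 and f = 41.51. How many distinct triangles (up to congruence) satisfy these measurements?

f·sin E = 41.51·sin(66°) ≈ 37.92.
Since e = 22.43 < 37.92 = f sin E, no triangle exists.

0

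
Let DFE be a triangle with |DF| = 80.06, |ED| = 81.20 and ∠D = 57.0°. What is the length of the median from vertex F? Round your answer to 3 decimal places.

By the law of cosines, |FE|² = |ED|² + |DF|² − 2·|ED|·|DF|·cos D = 5921.8, so |FE| ≈ 76.953.
Median from F: ½√(2·|DF|² + 2·|FE|² − |ED|²) ≈ 67.211.

67.211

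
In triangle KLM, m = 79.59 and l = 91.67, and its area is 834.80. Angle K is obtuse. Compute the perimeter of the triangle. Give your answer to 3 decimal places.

341.386

From area = ½·l·m·sin K, we get sin K = 2·area/(l·m) ≈ 0.22884.
Taking the obtuse solution, ∠K ≈ 166.77°.
Law of cosines then gives k ≈ 170.13.
Perimeter = 170.13 + 91.67 + 79.59 = 341.39.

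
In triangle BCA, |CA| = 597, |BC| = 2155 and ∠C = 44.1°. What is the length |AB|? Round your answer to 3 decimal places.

By the law of cosines, |AB|² = |BC|² + |CA|² − 2·|BC|·|CA|·cos C = 3.1526e+06, so |AB| ≈ 1775.6.

1775.569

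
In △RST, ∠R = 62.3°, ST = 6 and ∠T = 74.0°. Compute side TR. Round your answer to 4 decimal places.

The third angle is ∠S = 180° − ∠T − ∠R = 43.70°.
Law of sines: TR = ST·sin S/sin R ≈ 4.6819.

4.6819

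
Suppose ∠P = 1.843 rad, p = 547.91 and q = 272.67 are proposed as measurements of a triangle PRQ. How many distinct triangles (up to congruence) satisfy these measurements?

q·sin P = 272.67·sin(1.843 rad) ≈ 262.6.
Since ∠P is not acute, a triangle exists only if p > q; here p > q, so there is exactly one triangle.

1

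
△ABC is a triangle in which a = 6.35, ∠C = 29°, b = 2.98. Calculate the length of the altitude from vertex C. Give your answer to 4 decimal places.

By the law of cosines, c² = a² + b² − 2·a·b·cos C = 16.102, so c ≈ 4.0127.
Area = ½·a·b·sin C ≈ 4.587.
The altitude from C has length 2·area/c ≈ 2.2862.

2.2862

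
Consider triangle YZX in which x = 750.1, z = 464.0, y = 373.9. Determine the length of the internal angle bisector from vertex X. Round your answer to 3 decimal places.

By the law of cosines, cos X = (y² + z² − x²) / (2·y·z) ≈ -0.59817, so ∠X ≈ 126.74°.
The bisector from X has length 2·y·z·cos(∠X/2)/(y+z) ≈ 185.62.

185.617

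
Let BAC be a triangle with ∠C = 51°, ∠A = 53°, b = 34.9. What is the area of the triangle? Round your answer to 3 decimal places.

The third angle is ∠B = 180° − ∠A − ∠C = 76.00°.
Law of sines: a = b·sin A/sin B ≈ 28.726.
Law of sines: c = b·sin C/sin B ≈ 27.953.
Area = ½·b·a·sin C ≈ 389.55.

area ≈ 389.554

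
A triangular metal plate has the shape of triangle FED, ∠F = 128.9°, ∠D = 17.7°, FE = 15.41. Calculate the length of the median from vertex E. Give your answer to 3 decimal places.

The third angle is ∠E = 180° − ∠D − ∠F = 33.40°.
Law of sines: ED = FE·sin F/sin D ≈ 39.445.
Law of sines: DF = FE·sin E/sin D ≈ 27.901.
Median from E: ½√(2·FE² + 2·ED² − DF²) ≈ 26.497.

26.497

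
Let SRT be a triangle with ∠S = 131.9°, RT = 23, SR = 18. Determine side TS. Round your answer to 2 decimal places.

6.67

Law of sines: sin T = SR·sin S/RT ≈ 0.58250.
Since RT ≥ SR, only the acute value applies: ∠T ≈ 35.63°.
Then ∠R = 180° − ∠S − ∠T ≈ 12.47°.
Law of sines gives TS = RT·sin R/sin S ≈ 6.674.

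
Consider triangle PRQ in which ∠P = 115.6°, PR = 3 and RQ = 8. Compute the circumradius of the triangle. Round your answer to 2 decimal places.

Law of sines: sin Q = PR·sin P/RQ ≈ 0.33819.
Since RQ ≥ PR, only the acute value applies: ∠Q ≈ 19.77°.
Then ∠R = 180° − ∠P − ∠Q ≈ 44.63°.
Law of sines gives QP = RQ·sin R/sin P ≈ 6.2324.
Circumradius = RQ/(2 sin P) ≈ 4.4354.

4.44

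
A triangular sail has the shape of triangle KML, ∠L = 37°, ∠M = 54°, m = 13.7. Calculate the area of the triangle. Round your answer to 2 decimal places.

The third angle is ∠K = 180° − ∠M − ∠L = 89.00°.
Law of sines: k = m·sin K/sin M ≈ 16.932.
Law of sines: l = m·sin L/sin M ≈ 10.191.
Area = ½·m·k·sin L ≈ 69.799.

area ≈ 69.80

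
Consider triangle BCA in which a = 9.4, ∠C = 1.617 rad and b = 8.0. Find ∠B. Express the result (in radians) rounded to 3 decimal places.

By the law of cosines, c² = a² + b² − 2·a·b·cos C = 159.31, so c ≈ 12.622.
Law of cosines again: cos B = (c² + a² − b²)/(2·c·a) ≈ 0.77403, so ∠B ≈ 0.686 rad.

∠B ≈ 0.686 rad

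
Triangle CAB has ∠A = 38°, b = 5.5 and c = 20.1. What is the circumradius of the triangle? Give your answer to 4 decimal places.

13.0961

By the law of cosines, a² = b² + c² − 2·b·c·cos A = 260.03, so a ≈ 16.125.
Area = ½·b·c·sin A ≈ 34.031.
Circumradius = a/(2 sin A) ≈ 13.096.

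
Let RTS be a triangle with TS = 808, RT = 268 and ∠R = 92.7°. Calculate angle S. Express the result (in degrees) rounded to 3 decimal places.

19.349

Law of sines: sin S = RT·sin R/TS ≈ 0.33131.
Since TS ≥ RT, only the acute value applies: ∠S ≈ 19.35°.
Then ∠T = 180° − ∠R − ∠S ≈ 67.95°.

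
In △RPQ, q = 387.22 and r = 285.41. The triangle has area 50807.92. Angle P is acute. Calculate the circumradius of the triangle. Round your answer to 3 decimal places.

From area = ½·q·r·sin P, we get sin P = 2·area/(q·r) ≈ 0.91946.
Taking the acute solution, ∠P ≈ 1.167 rad.
Law of cosines then gives p ≈ 380.12.
Circumradius = p/(2 sin P) ≈ 206.71.

206.709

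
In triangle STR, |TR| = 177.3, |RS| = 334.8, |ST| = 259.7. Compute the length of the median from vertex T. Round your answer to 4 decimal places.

146.3452

Median from T: ½√(2·|ST|² + 2·|TR|² − |RS|²) ≈ 146.35.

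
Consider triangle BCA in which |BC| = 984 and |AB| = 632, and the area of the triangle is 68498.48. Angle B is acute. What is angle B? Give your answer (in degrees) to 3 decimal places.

12.726

From area = ½·|AB|·|BC|·sin B, we get sin B = 2·area/(|AB|·|BC|) ≈ 0.22029.
Taking the acute solution, ∠B ≈ 12.73°.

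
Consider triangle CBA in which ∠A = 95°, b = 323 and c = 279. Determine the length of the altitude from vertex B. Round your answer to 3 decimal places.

By the law of cosines, a² = c² + b² − 2·c·b·cos A = 1.9788e+05, so a ≈ 444.84.
Area = ½·c·b·sin A ≈ 44887.
The altitude from B has length 2·area/b ≈ 277.94.

h_B ≈ 277.938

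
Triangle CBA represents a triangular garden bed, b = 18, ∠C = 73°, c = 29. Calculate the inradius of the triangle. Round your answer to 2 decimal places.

6.51

Law of sines: sin B = b·sin C/c ≈ 0.59357.
Since c ≥ b, only the acute value applies: ∠B ≈ 36.41°.
Then ∠A = 180° − ∠C − ∠B ≈ 70.59°.
Law of sines gives a = c·sin A/sin C ≈ 28.601.
Area = ½·c·b·sin A ≈ 246.16.
Semiperimeter s = (29+18+28.601)/2 = 37.801.
Inradius = area/s = 246.16/37.801 ≈ 6.5122.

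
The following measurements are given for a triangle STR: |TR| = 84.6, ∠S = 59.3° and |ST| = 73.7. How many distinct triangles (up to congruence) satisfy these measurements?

|ST|·sin S = 73.7·sin(59.3°) ≈ 63.37.
Since |TR| ≥ |ST|, exactly one triangle exists.

1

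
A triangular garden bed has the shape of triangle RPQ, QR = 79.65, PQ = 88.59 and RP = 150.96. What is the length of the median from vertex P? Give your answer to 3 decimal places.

117.186

Median from P: ½√(2·RP² + 2·PQ² − QR²) ≈ 117.19.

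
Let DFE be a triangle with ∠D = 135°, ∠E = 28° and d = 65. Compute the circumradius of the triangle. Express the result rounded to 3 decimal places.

45.962

The third angle is ∠F = 180° − ∠E − ∠D = 17.00°.
Law of sines: f = d·sin F/sin D ≈ 26.876.
Law of sines: e = d·sin E/sin D ≈ 43.156.
Circumradius = d/(2 sin D) ≈ 45.962.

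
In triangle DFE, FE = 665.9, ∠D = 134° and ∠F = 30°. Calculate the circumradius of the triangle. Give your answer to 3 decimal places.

The third angle is ∠E = 180° − ∠D − ∠F = 16.00°.
Law of sines: ED = FE·sin F/sin D ≈ 462.85.
Law of sines: DF = FE·sin E/sin D ≈ 255.16.
Circumradius = FE/(2 sin D) ≈ 462.85.

R ≈ 462.855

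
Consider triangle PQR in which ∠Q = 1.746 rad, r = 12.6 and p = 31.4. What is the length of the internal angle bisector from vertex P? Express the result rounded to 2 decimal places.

16.17

By the law of cosines, q² = r² + p² − 2·r·p·cos Q = 1282.6, so q ≈ 35.814.
Law of cosines again: cos P = (q² + r² − p²)/(2·q·r) ≈ 0.50464, so ∠P ≈ 1.042 rad.
The bisector from P has length 2·q·r·cos(∠P/2)/(q+r) ≈ 16.169.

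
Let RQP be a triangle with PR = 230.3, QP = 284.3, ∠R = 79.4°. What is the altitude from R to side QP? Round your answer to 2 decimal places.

Law of sines: sin Q = PR·sin R/QP ≈ 0.79624.
Since QP ≥ PR, only the acute value applies: ∠Q ≈ 52.77°.
Then ∠P = 180° − ∠R − ∠Q ≈ 47.83°.
Law of sines gives RQ = QP·sin P/sin R ≈ 214.36.
Area = ½·QP·PR·sin P ≈ 24262.
The altitude from R has length 2·area/QP ≈ 170.68.

h_R ≈ 170.68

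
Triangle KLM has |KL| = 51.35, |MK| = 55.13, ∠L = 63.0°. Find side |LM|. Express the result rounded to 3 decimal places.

54.069

Law of sines: sin M = |KL|·sin L/|MK| ≈ 0.82991.
Since |MK| ≥ |KL|, only the acute value applies: ∠M ≈ 56.09°.
Then ∠K = 180° − ∠L − ∠M ≈ 60.91°.
Law of sines gives |LM| = |MK|·sin K/sin L ≈ 54.069.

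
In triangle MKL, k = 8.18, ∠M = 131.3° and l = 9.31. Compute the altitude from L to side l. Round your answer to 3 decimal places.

By the law of cosines, m² = k² + l² − 2·k·l·cos M = 254.11, so m ≈ 15.941.
Area = ½·k·l·sin M ≈ 28.607.
The altitude from L has length 2·area/l ≈ 6.1453.

h_L ≈ 6.145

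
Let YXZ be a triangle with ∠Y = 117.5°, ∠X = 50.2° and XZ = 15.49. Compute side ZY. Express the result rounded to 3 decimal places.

The third angle is ∠Z = 180° − ∠Y − ∠X = 12.30°.
Law of sines: ZY = XZ·sin X/sin Y ≈ 13.417.

13.417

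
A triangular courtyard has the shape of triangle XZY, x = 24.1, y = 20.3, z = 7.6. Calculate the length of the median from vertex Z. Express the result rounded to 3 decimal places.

Median from Z: ½√(2·y² + 2·x² − z²) ≈ 21.955.

21.955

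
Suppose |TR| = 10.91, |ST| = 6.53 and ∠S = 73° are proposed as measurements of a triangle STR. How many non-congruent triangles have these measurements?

1

|ST|·sin S = 6.53·sin(73°) ≈ 6.245.
Since |TR| ≥ |ST|, exactly one triangle exists.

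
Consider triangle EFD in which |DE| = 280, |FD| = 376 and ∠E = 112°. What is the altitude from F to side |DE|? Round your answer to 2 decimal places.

h_F ≈ 154.93

Law of sines: sin F = |DE|·sin E/|FD| ≈ 0.69046.
Since |FD| ≥ |DE|, only the acute value applies: ∠F ≈ 43.67°.
Then ∠D = 180° − ∠E − ∠F ≈ 24.33°.
Law of sines gives |EF| = |FD|·sin D/sin E ≈ 167.1.
Area = ½·|FD|·|DE|·sin D ≈ 21690.
The altitude from F has length 2·area/|DE| ≈ 154.93.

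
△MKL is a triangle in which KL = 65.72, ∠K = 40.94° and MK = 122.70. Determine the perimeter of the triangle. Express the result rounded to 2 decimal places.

By the law of cosines, LM² = MK² + KL² − 2·MK·KL·cos K = 7191.6, so LM ≈ 84.803.
Semiperimeter s = (65.72+84.803+122.7)/2 = 136.61.
Perimeter = 65.72 + 84.803 + 122.7 = 273.22.

273.22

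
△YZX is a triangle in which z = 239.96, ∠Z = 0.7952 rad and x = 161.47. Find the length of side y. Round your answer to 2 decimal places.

Law of sines: sin X = x·sin Z/z ≈ 0.48046.
Since z ≥ x, only the acute value applies: ∠X ≈ 0.5012 rad.
Then ∠Y = π − ∠Z − ∠X ≈ 1.8452 rad.
Law of sines gives y = z·sin Y/sin Z ≈ 323.5.

323.50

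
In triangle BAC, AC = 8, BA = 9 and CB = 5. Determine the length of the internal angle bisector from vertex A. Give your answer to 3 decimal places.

By the law of cosines, cos A = (BA² + AC² − CB²) / (2·BA·AC) ≈ 0.83333, so ∠A ≈ 33.56°.
The bisector from A has length 2·BA·AC·cos(∠A/2)/(BA+AC) ≈ 8.11.

t_A ≈ 8.110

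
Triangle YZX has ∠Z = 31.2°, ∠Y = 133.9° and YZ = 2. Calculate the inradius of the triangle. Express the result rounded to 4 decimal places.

The third angle is ∠X = 180° − ∠Y − ∠Z = 14.90°.
Law of sines: ZX = YZ·sin Y/sin X ≈ 5.6045.
Law of sines: XY = YZ·sin Z/sin X ≈ 4.0293.
Area = ½·YZ·ZX·sin Z ≈ 2.9033.
Semiperimeter s = (5.6045+4.0293+2)/2 = 5.8169.
Inradius = area/s = 2.9033/5.8169 ≈ 0.49911.

r ≈ 0.4991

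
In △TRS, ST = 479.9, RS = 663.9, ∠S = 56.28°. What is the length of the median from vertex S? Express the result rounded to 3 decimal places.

By the law of cosines, TR² = RS² + ST² − 2·RS·ST·cos S = 3.1733e+05, so TR ≈ 563.32.
Median from S: ½√(2·RS² + 2·ST² − TR²) ≈ 506.16.

506.163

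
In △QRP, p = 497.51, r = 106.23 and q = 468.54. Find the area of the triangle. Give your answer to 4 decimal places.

24533.7300

Semiperimeter s = (468.54 + 106.23 + 497.51)/2 = 536.14.
Heron's formula: area = √(536.14·67.6·429.91·38.63) ≈ 24534.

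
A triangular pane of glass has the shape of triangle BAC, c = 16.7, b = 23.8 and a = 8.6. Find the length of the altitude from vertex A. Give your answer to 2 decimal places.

Semiperimeter s = (23.8 + 8.6 + 16.7)/2 = 24.55.
Heron's formula: area = √(24.55·0.75·15.95·7.85) ≈ 48.014.
The altitude from A has length 2·area/a ≈ 11.166.

h_A ≈ 11.17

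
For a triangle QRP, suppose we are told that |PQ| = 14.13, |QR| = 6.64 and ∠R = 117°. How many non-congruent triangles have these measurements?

|QR|·sin R = 6.64·sin(117°) ≈ 5.916.
Since ∠R is not acute, a triangle exists only if |PQ| > |QR|; here |PQ| > |QR|, so there is exactly one triangle.

1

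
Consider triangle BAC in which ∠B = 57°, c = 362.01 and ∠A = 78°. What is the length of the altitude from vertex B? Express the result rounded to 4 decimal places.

h_B ≈ 354.0992

The third angle is ∠C = 180° − ∠B − ∠A = 45.00°.
Law of sines: b = c·sin B/sin C ≈ 429.37.
Law of sines: a = c·sin A/sin C ≈ 500.77.
Area = ½·c·b·sin A ≈ 76019.
The altitude from B has length 2·area/b ≈ 354.1.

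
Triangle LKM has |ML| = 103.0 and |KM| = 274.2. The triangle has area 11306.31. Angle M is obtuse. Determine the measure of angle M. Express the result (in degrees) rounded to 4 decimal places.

126.8072

From area = ½·|KM|·|ML|·sin M, we get sin M = 2·area/(|KM|·|ML|) ≈ 0.80066.
Taking the obtuse solution, ∠M ≈ 126.81°.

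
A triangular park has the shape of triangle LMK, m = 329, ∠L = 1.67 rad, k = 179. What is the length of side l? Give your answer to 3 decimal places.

By the law of cosines, l² = m² + k² − 2·m·k·cos L = 1.5195e+05, so l ≈ 389.8.

389.804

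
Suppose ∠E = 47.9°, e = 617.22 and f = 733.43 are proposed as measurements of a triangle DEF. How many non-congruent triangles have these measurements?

2

f·sin E = 733.43·sin(47.9°) ≈ 544.2.
Since f sin E < e < f (544.2 < 617.22 < 733.43), two triangles exist.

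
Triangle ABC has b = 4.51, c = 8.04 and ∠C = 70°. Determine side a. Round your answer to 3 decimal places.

8.375

Law of sines: sin B = b·sin C/c ≈ 0.52712.
Since c ≥ b, only the acute value applies: ∠B ≈ 31.81°.
Then ∠A = 180° − ∠C − ∠B ≈ 78.19°.
Law of sines gives a = c·sin A/sin C ≈ 8.3748.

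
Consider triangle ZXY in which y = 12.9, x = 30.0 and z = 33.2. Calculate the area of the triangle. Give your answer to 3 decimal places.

Semiperimeter s = (33.2 + 30 + 12.9)/2 = 38.05.
Heron's formula: area = √(38.05·4.85·8.05·25.15) ≈ 193.29.

area ≈ 193.293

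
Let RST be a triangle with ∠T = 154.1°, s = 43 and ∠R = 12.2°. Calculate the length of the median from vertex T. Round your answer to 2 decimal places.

m_T ≈ 9.39

The third angle is ∠S = 180° − ∠T − ∠R = 13.70°.
Law of sines: r = s·sin R/sin S ≈ 38.368.
Law of sines: t = s·sin T/sin S ≈ 79.305.
Median from T: ½√(2·r² + 2·s² − t²) ≈ 9.3925.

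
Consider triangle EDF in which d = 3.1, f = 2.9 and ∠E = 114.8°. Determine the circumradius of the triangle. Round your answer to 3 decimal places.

By the law of cosines, e² = d² + f² − 2·d·f·cos E = 25.562, so e ≈ 5.0559.
Area = ½·d·f·sin E ≈ 4.0805.
Circumradius = e/(2 sin E) ≈ 2.7847.

R ≈ 2.785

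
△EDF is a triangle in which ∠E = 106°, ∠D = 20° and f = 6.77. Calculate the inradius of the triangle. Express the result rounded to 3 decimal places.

r ≈ 1.054

The third angle is ∠F = 180° − ∠E − ∠D = 54.00°.
Law of sines: e = f·sin E/sin F ≈ 8.044.
Law of sines: d = f·sin D/sin F ≈ 2.8621.
Area = ½·f·e·sin D ≈ 9.3129.
Semiperimeter s = (8.044+2.8621+6.77)/2 = 8.838.
Inradius = area/s = 9.3129/8.838 ≈ 1.0537.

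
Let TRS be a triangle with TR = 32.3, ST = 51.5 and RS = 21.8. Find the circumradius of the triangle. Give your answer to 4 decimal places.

43.4070

By the law of cosines, cos T = (ST² + TR² − RS²) / (2·ST·TR) ≈ 0.96796, so ∠T ≈ 14.54°.
Circumradius = RS/(2 sin T) ≈ 43.407.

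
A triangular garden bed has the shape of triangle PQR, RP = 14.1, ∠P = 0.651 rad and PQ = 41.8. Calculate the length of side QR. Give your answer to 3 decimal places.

31.755

By the law of cosines, QR² = RP² + PQ² − 2·RP·PQ·cos P = 1008.4, so QR ≈ 31.755.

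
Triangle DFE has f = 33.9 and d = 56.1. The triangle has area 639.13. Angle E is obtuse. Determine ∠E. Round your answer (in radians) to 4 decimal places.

∠E ≈ 2.4045 rad

From area = ½·d·f·sin E, we get sin E = 2·area/(d·f) ≈ 0.67214.
Taking the obtuse solution, ∠E ≈ 2.405 rad.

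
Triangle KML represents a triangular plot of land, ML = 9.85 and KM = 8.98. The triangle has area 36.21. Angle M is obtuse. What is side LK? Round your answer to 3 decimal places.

16.710

From area = ½·KM·ML·sin M, we get sin M = 2·area/(KM·ML) ≈ 0.81874.
Taking the obtuse solution, ∠M ≈ 2.182 rad.
Law of cosines then gives LK ≈ 16.71.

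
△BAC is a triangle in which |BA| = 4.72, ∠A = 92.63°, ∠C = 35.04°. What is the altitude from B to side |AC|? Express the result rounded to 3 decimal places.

4.715

The third angle is ∠B = 180° − ∠A − ∠C = 52.33°.
Law of sines: |AC| = |BA|·sin B/sin C ≈ 6.5072.
Law of sines: |CB| = |BA|·sin A/sin C ≈ 8.2122.
Area = ½·|BA|·|AC|·sin A ≈ 15.341.
The altitude from B has length 2·area/|AC| ≈ 4.715.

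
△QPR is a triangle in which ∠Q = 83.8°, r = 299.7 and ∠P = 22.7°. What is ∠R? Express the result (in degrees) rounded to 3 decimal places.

73.500

The third angle is ∠R = 180° − ∠Q − ∠P = 73.50°.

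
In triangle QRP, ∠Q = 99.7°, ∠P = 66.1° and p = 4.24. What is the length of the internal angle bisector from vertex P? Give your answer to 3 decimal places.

The third angle is ∠R = 180° − ∠P − ∠Q = 14.20°.
Law of sines: q = p·sin Q/sin P ≈ 4.5714.
Law of sines: r = p·sin R/sin P ≈ 1.1377.
The bisector from P has length 2·q·r·cos(∠P/2)/(q+r) ≈ 1.5271.

1.527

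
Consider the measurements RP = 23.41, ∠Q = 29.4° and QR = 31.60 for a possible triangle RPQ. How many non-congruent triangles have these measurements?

QR·sin Q = 31.60·sin(29.4°) ≈ 15.51.
Since QR sin Q < RP < QR (15.51 < 23.41 < 31.60), two triangles exist.

2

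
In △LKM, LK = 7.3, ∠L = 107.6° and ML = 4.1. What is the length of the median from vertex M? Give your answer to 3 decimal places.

6.260

By the law of cosines, KM² = ML² + LK² − 2·ML·LK·cos L = 88.2, so KM ≈ 9.3915.
Median from M: ½√(2·KM² + 2·ML² − LK²) ≈ 6.2596.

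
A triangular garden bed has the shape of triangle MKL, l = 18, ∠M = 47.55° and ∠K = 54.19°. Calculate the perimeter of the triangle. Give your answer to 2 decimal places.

The third angle is ∠L = 180° − ∠M − ∠K = 78.26°.
Law of sines: m = l·sin M/sin L ≈ 13.565.
Law of sines: k = l·sin K/sin L ≈ 14.909.
Semiperimeter s = (13.565+14.909+18)/2 = 23.237.
Perimeter = 13.565 + 14.909 + 18 = 46.475.

perimeter ≈ 46.47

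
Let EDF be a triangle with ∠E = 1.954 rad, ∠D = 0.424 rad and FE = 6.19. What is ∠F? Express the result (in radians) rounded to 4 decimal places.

0.7636

The third angle is ∠F = π − ∠E − ∠D = 0.764 rad.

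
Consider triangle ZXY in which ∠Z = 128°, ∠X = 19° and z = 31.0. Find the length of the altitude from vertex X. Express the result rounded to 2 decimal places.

16.88

The third angle is ∠Y = 180° − ∠Z − ∠X = 33.00°.
Law of sines: x = z·sin X/sin Z ≈ 12.808.
Law of sines: y = z·sin Y/sin Z ≈ 21.426.
Area = ½·z·x·sin Y ≈ 108.12.
The altitude from X has length 2·area/x ≈ 16.884.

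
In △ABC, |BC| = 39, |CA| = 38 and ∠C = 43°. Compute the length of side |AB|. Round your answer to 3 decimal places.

28.236

By the law of cosines, |AB|² = |BC|² + |CA|² − 2·|BC|·|CA|·cos C = 797.27, so |AB| ≈ 28.236.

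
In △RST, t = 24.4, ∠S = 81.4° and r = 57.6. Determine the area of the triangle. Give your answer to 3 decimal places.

Area = ½·t·r·sin S ≈ 694.82.

694.819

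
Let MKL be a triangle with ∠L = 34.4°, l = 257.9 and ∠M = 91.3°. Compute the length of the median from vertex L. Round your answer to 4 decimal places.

395.2463

The third angle is ∠K = 180° − ∠L − ∠M = 54.30°.
Law of sines: m = l·sin M/sin L ≈ 456.37.
Law of sines: k = l·sin K/sin L ≈ 370.71.
Median from L: ½√(2·m² + 2·k² − l²) ≈ 395.25.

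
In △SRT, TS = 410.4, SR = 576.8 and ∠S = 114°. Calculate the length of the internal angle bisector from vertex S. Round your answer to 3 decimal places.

By the law of cosines, RT² = TS² + SR² − 2·TS·SR·cos S = 6.9369e+05, so RT ≈ 832.88.
The bisector from S has length 2·TS·SR·cos(∠S/2)/(TS+SR) ≈ 261.2.

261.196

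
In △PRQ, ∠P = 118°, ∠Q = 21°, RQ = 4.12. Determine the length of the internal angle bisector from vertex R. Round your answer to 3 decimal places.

The third angle is ∠R = 180° − ∠Q − ∠P = 41.00°.
Law of sines: QP = RQ·sin R/sin P ≈ 3.0613.
Law of sines: PR = RQ·sin Q/sin P ≈ 1.6722.
The bisector from R has length 2·PR·RQ·cos(∠R/2)/(PR+RQ) ≈ 2.2282.

2.228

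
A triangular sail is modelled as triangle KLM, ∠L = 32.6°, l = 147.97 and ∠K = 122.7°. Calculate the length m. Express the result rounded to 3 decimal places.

The third angle is ∠M = 180° − ∠K − ∠L = 24.70°.
Law of sines: m = l·sin M/sin L ≈ 114.76.

114.765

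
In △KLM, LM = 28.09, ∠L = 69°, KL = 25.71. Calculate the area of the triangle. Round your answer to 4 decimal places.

Area = ½·KL·LM·sin L ≈ 337.11.

area ≈ 337.1130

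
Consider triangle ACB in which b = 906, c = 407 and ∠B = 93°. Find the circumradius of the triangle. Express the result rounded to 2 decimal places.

Law of sines: sin C = c·sin B/b ≈ 0.44861.
Since b ≥ c, only the acute value applies: ∠C ≈ 26.65°.
Then ∠A = 180° − ∠B − ∠C ≈ 60.35°.
Law of sines gives a = b·sin A/sin B ≈ 788.42.
Circumradius = b/(2 sin B) ≈ 453.62.

453.62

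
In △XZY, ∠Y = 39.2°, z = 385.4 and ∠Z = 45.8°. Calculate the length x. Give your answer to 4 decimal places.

The third angle is ∠X = 180° − ∠Z − ∠Y = 95.00°.
Law of sines: x = z·sin X/sin Z ≈ 535.54.

535.5388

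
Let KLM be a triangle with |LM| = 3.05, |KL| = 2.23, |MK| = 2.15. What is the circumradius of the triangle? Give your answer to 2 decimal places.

By the law of cosines, cos K = (|MK|² + |KL|² − |LM|²) / (2·|MK|·|KL|) ≈ 0.03055, so ∠K ≈ 88.25°.
Circumradius = |LM|/(2 sin K) ≈ 1.5257.

1.53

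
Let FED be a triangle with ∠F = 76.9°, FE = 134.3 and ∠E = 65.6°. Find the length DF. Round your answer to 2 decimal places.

The third angle is ∠D = 180° − ∠F − ∠E = 37.50°.
Law of sines: DF = FE·sin E/sin D ≈ 200.91.

200.91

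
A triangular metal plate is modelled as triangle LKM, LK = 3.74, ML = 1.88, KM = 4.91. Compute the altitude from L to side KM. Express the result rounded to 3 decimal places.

Semiperimeter s = (4.91 + 1.88 + 3.74)/2 = 5.265.
Heron's formula: area = √(5.265·0.355·3.385·1.525) ≈ 3.1062.
The altitude from L has length 2·area/KM ≈ 1.2652.

1.265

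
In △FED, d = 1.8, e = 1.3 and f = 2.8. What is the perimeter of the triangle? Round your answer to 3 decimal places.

5.900

Perimeter = 2.8 + 1.3 + 1.8 = 5.9.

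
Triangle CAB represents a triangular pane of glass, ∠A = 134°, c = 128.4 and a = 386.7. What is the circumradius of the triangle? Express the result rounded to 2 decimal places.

Law of sines: sin C = c·sin A/a ≈ 0.23885.
Since a ≥ c, only the acute value applies: ∠C ≈ 13.82°.
Then ∠B = 180° − ∠A − ∠C ≈ 32.18°.
Law of sines gives b = a·sin B/sin A ≈ 286.31.
Circumradius = a/(2 sin A) ≈ 268.79.

R ≈ 268.79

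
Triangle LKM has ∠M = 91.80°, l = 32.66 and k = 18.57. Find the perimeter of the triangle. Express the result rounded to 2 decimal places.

By the law of cosines, m² = l² + k² − 2·l·k·cos M = 1449.6, so m ≈ 38.074.
Semiperimeter s = (32.66+18.57+38.074)/2 = 44.652.
Perimeter = 32.66 + 18.57 + 38.074 = 89.304.

perimeter ≈ 89.30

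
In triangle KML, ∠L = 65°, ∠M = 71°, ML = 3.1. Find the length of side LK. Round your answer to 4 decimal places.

4.2195

The third angle is ∠K = 180° − ∠M − ∠L = 44.00°.
Law of sines: LK = ML·sin M/sin K ≈ 4.2195.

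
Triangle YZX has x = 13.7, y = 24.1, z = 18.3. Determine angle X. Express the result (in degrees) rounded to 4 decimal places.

By the law of cosines, cos X = (y² + z² − x²) / (2·y·z) ≈ 0.82535, so ∠X ≈ 34.38°.

34.3758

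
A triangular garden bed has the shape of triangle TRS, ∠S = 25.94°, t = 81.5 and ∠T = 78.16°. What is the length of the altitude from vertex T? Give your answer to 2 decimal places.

h_T ≈ 35.33

The third angle is ∠R = 180° − ∠S − ∠T = 75.90°.
Law of sines: r = t·sin R/sin T ≈ 80.763.
Law of sines: s = t·sin S/sin T ≈ 36.425.
Area = ½·t·r·sin S ≈ 1439.6.
The altitude from T has length 2·area/t ≈ 35.328.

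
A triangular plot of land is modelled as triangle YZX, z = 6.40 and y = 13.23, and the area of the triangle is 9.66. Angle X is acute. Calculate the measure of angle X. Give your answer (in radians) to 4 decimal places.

From area = ½·y·z·sin X, we get sin X = 2·area/(y·z) ≈ 0.22817.
Taking the acute solution, ∠X ≈ 0.230 rad.

∠X ≈ 0.2302 rad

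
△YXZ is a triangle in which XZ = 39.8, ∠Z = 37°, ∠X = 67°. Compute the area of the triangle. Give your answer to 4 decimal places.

The third angle is ∠Y = 180° − ∠X − ∠Z = 76.00°.
Law of sines: ZY = XZ·sin X/sin Y ≈ 37.758.
Law of sines: YX = XZ·sin Z/sin Y ≈ 24.686.
Area = ½·XZ·ZY·sin Z ≈ 452.19.

452.1902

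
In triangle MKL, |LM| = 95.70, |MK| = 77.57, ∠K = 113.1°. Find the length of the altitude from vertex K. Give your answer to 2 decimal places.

Law of sines: sin L = |MK|·sin K/|LM| ≈ 0.74556.
Since |LM| ≥ |MK|, only the acute value applies: ∠L ≈ 48.21°.
Then ∠M = 180° − ∠K − ∠L ≈ 18.69°.
Law of sines gives |KL| = |LM|·sin M/sin K ≈ 33.344.
Area = ½·|LM|·|MK|·sin M ≈ 1189.6.
The altitude from K has length 2·area/|LM| ≈ 24.86.

h_K ≈ 24.86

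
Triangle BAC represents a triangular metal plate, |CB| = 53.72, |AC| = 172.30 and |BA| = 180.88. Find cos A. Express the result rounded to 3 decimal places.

By the law of cosines, cos A = (|BA|² + |AC|² − |CB|²) / (2·|BA|·|AC|) ≈ 0.95488, so ∠A ≈ 0.302 rad.

0.955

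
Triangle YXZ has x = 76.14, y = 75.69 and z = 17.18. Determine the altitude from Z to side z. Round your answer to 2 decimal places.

75.40

Semiperimeter s = (75.69 + 76.14 + 17.18)/2 = 84.505.
Heron's formula: area = √(84.505·8.815·8.365·67.325) ≈ 647.7.
The altitude from Z has length 2·area/z ≈ 75.402.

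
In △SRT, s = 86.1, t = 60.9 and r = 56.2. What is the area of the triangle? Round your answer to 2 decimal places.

Semiperimeter p = (86.1 + 56.2 + 60.9)/2 = 101.6.
Heron's formula: area = √(101.6·15.5·45.4·40.7) ≈ 1705.8.

1705.84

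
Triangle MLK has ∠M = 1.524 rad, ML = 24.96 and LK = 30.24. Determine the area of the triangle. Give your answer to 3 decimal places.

area ≈ 227.879

Law of sines: sin K = ML·sin M/LK ≈ 0.82449.
Since LK ≥ ML, only the acute value applies: ∠K ≈ 0.969 rad.
Then ∠L = π − ∠M − ∠K ≈ 0.648 rad.
Law of sines gives KM = LK·sin L/sin M ≈ 18.28.
Area = ½·LK·ML·sin L ≈ 227.88.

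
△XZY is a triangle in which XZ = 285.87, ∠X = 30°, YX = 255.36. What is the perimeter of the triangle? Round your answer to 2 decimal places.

By the law of cosines, ZY² = YX² + XZ² − 2·YX·XZ·cos X = 20491, so ZY ≈ 143.15.
Semiperimeter s = (143.15+255.36+285.87)/2 = 342.19.
Perimeter = 143.15 + 255.36 + 285.87 = 684.38.

684.38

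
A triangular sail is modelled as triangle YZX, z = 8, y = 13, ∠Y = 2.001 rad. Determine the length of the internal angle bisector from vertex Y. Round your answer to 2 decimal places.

Law of sines: sin Z = z·sin Y/y ≈ 0.55931.
Since y ≥ z, only the acute value applies: ∠Z ≈ 0.594 rad.
Then ∠X = π − ∠Y − ∠Z ≈ 0.547 rad.
Law of sines gives x = y·sin X/sin Y ≈ 7.44.
The bisector from Y has length 2·z·x·cos(∠Y/2)/(z+x) ≈ 4.1624.

4.16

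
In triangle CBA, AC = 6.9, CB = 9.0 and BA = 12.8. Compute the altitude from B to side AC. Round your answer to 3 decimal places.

h_B ≈ 8.630

Semiperimeter s = (12.8 + 6.9 + 9)/2 = 14.35.
Heron's formula: area = √(14.35·1.55·7.45·5.35) ≈ 29.775.
The altitude from B has length 2·area/AC ≈ 8.6303.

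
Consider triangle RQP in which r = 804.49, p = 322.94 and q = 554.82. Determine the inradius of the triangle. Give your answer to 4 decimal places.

80.3849

Semiperimeter s = (804.49 + 554.82 + 322.94)/2 = 841.12.
Heron's formula: area = √(841.12·36.635·286.3·518.18) ≈ 67614.
Inradius = area/s = 67614/841.12 ≈ 80.385.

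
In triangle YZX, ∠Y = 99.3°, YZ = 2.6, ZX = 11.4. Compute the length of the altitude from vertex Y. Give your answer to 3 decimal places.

Law of sines: sin X = YZ·sin Y/ZX ≈ 0.22507.
Since ZX ≥ YZ, only the acute value applies: ∠X ≈ 13.01°.
Then ∠Z = 180° − ∠Y − ∠X ≈ 67.69°.
Law of sines gives XY = ZX·sin Z/sin Y ≈ 10.687.
Area = ½·ZX·YZ·sin Z ≈ 13.711.
The altitude from Y has length 2·area/ZX ≈ 2.4054.

h_Y ≈ 2.405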